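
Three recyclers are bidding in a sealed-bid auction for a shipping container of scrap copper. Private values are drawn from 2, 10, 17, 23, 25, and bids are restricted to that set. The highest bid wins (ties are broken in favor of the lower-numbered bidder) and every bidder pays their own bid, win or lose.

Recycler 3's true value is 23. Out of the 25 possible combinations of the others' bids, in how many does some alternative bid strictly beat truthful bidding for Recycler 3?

20

Others bid (2, 2): truth gives 0; bid 10 gives 13 > 0. Violating.
Others bid (2, 10): truth gives 0; bid 17 gives 6 > 0. Violating.
Others bid (2, 23): truth gives -23; bid 2 gives -2 > -23. Violating.
Others bid (2, 25): truth gives -23; bid 2 gives -2 > -23. Violating.
Others bid (2, 17): truth gives 0; no alternative beats it.
Others bid (10, 17): truth gives 0; no alternative beats it.
(Checking all 25 profiles: 20 have a profitable deviation, 5 do not.)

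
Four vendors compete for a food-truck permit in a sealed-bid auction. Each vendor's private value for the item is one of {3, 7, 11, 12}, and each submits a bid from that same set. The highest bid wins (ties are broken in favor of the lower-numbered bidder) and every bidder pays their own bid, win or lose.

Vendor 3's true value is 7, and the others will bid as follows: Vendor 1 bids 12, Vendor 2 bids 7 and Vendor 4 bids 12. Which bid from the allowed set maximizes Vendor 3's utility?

3

Bid 3: loses but pays 3, utility -3.
Bid 7: loses but pays 7, utility -7.
Bid 11: loses but pays 11, utility -11.
Bid 12: loses but pays 12, utility -12.
The best choice is 3 with utility -3.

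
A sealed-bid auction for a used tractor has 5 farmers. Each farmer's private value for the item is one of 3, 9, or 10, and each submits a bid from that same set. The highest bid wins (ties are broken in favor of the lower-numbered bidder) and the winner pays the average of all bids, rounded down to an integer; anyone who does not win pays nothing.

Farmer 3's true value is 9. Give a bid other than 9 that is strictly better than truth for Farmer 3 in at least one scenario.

Suppose Farmer 1 bids 3, Farmer 2 bids 3, Farmer 4 bids 3 and Farmer 5 bids 10.
Bid 9: loses, pays 0, utility 0.
Bid 10: wins, pays 5, utility 9 - 5 = 4.
So bidding 10 beats truth here (4 > 0).

10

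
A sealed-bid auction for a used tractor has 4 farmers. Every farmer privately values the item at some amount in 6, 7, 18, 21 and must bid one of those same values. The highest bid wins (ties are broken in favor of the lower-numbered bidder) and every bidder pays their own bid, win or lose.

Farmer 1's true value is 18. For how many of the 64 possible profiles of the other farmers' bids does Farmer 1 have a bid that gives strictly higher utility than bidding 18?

Others bid (6, 6, 6): truth gives 0; bid 6 gives 12 > 0. Violating.
Others bid (6, 6, 7): truth gives 0; bid 7 gives 11 > 0. Violating.
Others bid (6, 6, 21): truth gives -18; bid 21 gives -3 > -18. Violating.
Others bid (6, 7, 6): truth gives 0; bid 7 gives 11 > 0. Violating.
Others bid (6, 6, 18): truth gives 0; no alternative beats it.
Others bid (6, 7, 18): truth gives 0; no alternative beats it.
(Checking all 64 profiles: 45 have a profitable deviation, 19 do not.)

45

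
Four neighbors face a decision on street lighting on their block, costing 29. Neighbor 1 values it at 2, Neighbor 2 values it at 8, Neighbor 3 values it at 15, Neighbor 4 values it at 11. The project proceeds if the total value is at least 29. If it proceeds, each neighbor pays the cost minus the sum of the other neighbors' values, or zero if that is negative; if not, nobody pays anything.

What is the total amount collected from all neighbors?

13

Total value 36 ≥ cost 29, so it is built.
Neighbor 1: others sum to 34; max(0, 29 - 34) = 0.
Neighbor 2: others sum to 28; max(0, 29 - 28) = 1.
Neighbor 3: others sum to 21; max(0, 29 - 21) = 8.
Neighbor 4: others sum to 25; max(0, 29 - 25) = 4.
Total collected = 0 + 1 + 8 + 4 = 13.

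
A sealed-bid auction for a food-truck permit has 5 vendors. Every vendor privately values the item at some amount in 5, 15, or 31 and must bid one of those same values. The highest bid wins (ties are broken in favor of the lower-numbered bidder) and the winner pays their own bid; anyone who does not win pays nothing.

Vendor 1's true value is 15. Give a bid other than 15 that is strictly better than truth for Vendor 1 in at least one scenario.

Suppose Vendor 2 bids 5, Vendor 3 bids 5, Vendor 4 bids 5 and Vendor 5 bids 5.
Bid 15: wins, pays 15, utility 15 - 15 = 0.
Bid 5: wins, pays 5, utility 15 - 5 = 10.
So bidding 5 beats truth here (10 > 0).

5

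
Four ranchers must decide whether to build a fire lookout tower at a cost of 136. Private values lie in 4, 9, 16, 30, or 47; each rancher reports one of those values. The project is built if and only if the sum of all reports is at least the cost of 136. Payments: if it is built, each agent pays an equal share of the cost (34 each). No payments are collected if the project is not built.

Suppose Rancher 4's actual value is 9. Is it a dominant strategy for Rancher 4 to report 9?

Yes

Check each profile of the others' reports and compare truth against every alternative report.
Others report (47, 47, 47): truth gives -25, best alternative gives -25.
Others report (4, 4, 4): truth gives 0, best alternative gives 0.
Others report (4, 4, 9): truth gives 0, best alternative gives 0.
Others report (4, 4, 16): truth gives 0, best alternative gives 0.
Others report (4, 4, 30): truth gives 0, best alternative gives 0.
Others report (4, 4, 47): truth gives 0, best alternative gives 0.
(Remaining 119 profiles checked similarly; truth is weakly best in each.)
In every case the truthful report is at least as good as any alternative, so it is a dominant strategy.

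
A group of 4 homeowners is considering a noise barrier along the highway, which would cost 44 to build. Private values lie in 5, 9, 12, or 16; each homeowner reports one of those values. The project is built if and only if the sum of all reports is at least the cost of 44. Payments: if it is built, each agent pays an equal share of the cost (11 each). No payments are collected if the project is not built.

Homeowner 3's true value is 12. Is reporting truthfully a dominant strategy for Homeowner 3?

No

Consider the case where Homeowner 1 reports 5, Homeowner 2 reports 9 and Homeowner 4 reports 16.
Truthful report 12: project not built, utility 0.
Report 16 instead: project built, pays 11, utility 12 - 11 = 1.
Since 1 > 0, reporting 16 is strictly better here, so truthful reporting is not dominant.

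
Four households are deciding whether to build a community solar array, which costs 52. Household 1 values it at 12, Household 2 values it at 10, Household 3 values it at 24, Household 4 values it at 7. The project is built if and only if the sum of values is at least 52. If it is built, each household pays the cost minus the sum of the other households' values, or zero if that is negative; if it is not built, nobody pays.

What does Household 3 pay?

Total value 53 ≥ cost 52, so the project is built.
The other households' values sum to 29.
Cost minus that sum is 52 - 29 = 23.

23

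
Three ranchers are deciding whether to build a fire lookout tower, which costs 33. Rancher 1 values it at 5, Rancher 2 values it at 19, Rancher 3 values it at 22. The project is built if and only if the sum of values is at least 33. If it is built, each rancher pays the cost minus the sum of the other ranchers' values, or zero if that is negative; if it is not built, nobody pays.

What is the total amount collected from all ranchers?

Total value 46 ≥ cost 33, so it is built.
Rancher 1: others sum to 41; max(0, 33 - 41) = 0.
Rancher 2: others sum to 27; max(0, 33 - 27) = 6.
Rancher 3: others sum to 24; max(0, 33 - 24) = 9.
Total collected = 0 + 6 + 9 = 15.

15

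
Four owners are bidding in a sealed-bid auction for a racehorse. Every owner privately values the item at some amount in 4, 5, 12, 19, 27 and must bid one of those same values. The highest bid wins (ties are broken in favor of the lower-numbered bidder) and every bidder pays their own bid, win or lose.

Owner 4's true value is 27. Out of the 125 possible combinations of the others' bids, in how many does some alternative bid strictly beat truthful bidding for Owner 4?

88

Others bid (4, 4, 4): truth gives 0; bid 5 gives 22 > 0. Violating.
Others bid (4, 4, 5): truth gives 0; bid 12 gives 15 > 0. Violating.
Others bid (4, 4, 12): truth gives 0; bid 19 gives 8 > 0. Violating.
Others bid (4, 4, 27): truth gives -27; bid 4 gives -4 > -27. Violating.
Others bid (4, 4, 19): truth gives 0; no alternative beats it.
Others bid (4, 5, 19): truth gives 0; no alternative beats it.
(Checking all 125 profiles: 88 have a profitable deviation, 37 do not.)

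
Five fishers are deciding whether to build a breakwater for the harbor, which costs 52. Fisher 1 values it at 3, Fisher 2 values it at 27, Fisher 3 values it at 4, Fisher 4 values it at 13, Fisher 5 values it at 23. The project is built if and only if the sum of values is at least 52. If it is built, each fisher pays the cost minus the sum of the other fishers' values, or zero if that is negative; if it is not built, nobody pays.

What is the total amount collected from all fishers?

Total value 70 ≥ cost 52, so it is built.
Fisher 1: others sum to 67; max(0, 52 - 67) = 0.
Fisher 2: others sum to 43; max(0, 52 - 43) = 9.
Fisher 3: others sum to 66; max(0, 52 - 66) = 0.
Fisher 4: others sum to 57; max(0, 52 - 57) = 0.
Fisher 5: others sum to 47; max(0, 52 - 47) = 5.
Total collected = 0 + 9 + 0 + 0 + 5 = 14.

14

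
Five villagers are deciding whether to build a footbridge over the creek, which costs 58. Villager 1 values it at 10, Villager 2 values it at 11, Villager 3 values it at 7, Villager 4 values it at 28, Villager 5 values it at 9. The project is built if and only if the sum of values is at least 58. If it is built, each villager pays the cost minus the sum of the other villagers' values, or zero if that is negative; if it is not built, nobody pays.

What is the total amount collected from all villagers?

Total value 65 ≥ cost 58, so it is built.
Villager 1: others sum to 55; max(0, 58 - 55) = 3.
Villager 2: others sum to 54; max(0, 58 - 54) = 4.
Villager 3: others sum to 58; max(0, 58 - 58) = 0.
Villager 4: others sum to 37; max(0, 58 - 37) = 21.
Villager 5: others sum to 56; max(0, 58 - 56) = 2.
Total collected = 3 + 4 + 0 + 21 + 2 = 30.

30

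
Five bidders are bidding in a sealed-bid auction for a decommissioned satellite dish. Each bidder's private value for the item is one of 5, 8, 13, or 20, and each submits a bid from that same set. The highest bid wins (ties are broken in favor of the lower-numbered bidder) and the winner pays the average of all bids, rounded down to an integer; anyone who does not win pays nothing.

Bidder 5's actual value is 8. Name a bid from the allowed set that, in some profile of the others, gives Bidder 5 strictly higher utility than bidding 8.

13

Suppose Bidder 1 bids 5, Bidder 2 bids 5, Bidder 3 bids 5 and Bidder 4 bids 8.
Bid 8: loses, pays 0, utility 0.
Bid 13: wins, pays 7, utility 8 - 7 = 1.
So bidding 13 beats truth here (1 > 0).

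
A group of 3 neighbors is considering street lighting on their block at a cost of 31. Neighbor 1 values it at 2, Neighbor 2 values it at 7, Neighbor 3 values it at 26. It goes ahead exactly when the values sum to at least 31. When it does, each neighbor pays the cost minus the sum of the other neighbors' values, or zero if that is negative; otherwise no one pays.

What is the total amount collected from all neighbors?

25

Total value 35 ≥ cost 31, so it is built.
Neighbor 1: others sum to 33; max(0, 31 - 33) = 0.
Neighbor 2: others sum to 28; max(0, 31 - 28) = 3.
Neighbor 3: others sum to 9; max(0, 31 - 9) = 22.
Total collected = 0 + 3 + 22 = 25.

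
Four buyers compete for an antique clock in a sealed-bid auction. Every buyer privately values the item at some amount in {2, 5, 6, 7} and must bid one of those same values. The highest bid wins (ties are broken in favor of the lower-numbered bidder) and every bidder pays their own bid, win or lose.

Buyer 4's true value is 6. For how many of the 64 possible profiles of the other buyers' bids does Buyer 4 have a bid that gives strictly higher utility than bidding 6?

Others bid (2, 2, 2): truth gives 0; bid 5 gives 1 > 0. Violating.
Others bid (2, 2, 6): truth gives -6; bid 7 gives -1 > -6. Violating.
Others bid (2, 2, 7): truth gives -6; bid 2 gives -2 > -6. Violating.
Others bid (2, 5, 6): truth gives -6; bid 7 gives -1 > -6. Violating.
Others bid (2, 2, 5): truth gives 0; no alternative beats it.
Others bid (2, 5, 2): truth gives 0; no alternative beats it.
(Checking all 64 profiles: 57 have a profitable deviation, 7 do not.)

57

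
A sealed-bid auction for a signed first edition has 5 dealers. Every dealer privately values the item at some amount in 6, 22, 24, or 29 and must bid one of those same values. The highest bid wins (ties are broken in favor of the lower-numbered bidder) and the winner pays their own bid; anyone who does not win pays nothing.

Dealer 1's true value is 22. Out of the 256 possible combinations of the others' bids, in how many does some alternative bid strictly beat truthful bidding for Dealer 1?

1

Others bid (6, 6, 6, 6): truth gives 0; bid 6 gives 16 > 0. Violating.
Others bid (6, 6, 6, 22): truth gives 0; no alternative beats it.
Others bid (6, 6, 6, 24): truth gives 0; no alternative beats it.
(Checking all 256 profiles: 1 has a profitable deviation, 255 do not.)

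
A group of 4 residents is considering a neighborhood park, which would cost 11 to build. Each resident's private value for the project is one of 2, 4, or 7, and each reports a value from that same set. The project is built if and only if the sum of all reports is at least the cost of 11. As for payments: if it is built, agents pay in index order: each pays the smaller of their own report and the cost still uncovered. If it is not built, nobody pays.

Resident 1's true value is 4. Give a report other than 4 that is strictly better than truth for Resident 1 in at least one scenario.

2

Suppose Resident 2 reports 2, Resident 3 reports 2 and Resident 4 reports 7.
Report 4: project built, pays 4, utility 4 - 4 = 0.
Report 2: project built, pays 2, utility 4 - 2 = 2.
So reporting 2 beats truth here (2 > 0).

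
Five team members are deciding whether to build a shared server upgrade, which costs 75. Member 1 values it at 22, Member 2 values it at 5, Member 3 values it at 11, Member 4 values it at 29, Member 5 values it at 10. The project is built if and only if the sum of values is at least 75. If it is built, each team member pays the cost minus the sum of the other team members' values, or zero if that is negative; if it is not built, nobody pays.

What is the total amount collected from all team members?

67

Total value 77 ≥ cost 75, so it is built.
Member 1: others sum to 55; max(0, 75 - 55) = 20.
Member 2: others sum to 72; max(0, 75 - 72) = 3.
Member 3: others sum to 66; max(0, 75 - 66) = 9.
Member 4: others sum to 48; max(0, 75 - 48) = 27.
Member 5: others sum to 67; max(0, 75 - 67) = 8.
Total collected = 20 + 3 + 9 + 27 + 8 = 67.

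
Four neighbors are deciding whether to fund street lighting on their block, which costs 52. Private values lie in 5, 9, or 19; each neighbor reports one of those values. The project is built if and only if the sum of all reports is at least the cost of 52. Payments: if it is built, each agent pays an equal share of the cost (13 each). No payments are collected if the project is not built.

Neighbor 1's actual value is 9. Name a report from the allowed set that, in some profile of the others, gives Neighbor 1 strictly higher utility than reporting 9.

5

Suppose Neighbor 2 reports 5, Neighbor 3 reports 19 and Neighbor 4 reports 19.
Report 9: project built, pays 13, utility 9 - 13 = -4.
Report 5: project not built, utility 0.
So reporting 5 beats truth here (0 > -4).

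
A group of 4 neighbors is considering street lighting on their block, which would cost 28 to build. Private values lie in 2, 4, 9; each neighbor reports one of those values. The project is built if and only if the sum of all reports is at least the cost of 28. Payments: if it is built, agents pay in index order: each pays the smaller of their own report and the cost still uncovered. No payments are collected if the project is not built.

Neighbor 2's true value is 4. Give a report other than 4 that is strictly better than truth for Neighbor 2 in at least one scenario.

2

Suppose Neighbor 1 reports 9, Neighbor 3 reports 9 and Neighbor 4 reports 9.
Report 4: project built, pays 4, utility 4 - 4 = 0.
Report 2: project built, pays 2, utility 4 - 2 = 2.
So reporting 2 beats truth here (2 > 0).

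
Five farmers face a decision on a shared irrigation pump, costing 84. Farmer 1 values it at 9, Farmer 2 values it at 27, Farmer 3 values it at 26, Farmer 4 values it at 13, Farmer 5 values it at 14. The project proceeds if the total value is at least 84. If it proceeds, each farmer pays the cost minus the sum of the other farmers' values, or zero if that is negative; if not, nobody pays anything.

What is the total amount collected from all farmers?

64

Total value 89 ≥ cost 84, so it is built.
Farmer 1: others sum to 80; max(0, 84 - 80) = 4.
Farmer 2: others sum to 62; max(0, 84 - 62) = 22.
Farmer 3: others sum to 63; max(0, 84 - 63) = 21.
Farmer 4: others sum to 76; max(0, 84 - 76) = 8.
Farmer 5: others sum to 75; max(0, 84 - 75) = 9.
Total collected = 4 + 22 + 21 + 8 + 9 = 64.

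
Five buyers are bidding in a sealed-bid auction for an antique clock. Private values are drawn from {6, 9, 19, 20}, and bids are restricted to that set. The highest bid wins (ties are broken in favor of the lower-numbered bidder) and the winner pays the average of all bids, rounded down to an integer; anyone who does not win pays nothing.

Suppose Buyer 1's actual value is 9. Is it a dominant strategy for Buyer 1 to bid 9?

Yes

Check each profile of the others' bids and compare truth against every alternative bid.
Others bid (6, 6, 6, 9): truth gives 2, best alternative gives 0.
Others bid (6, 6, 9, 6): truth gives 2, best alternative gives 0.
Others bid (6, 6, 9, 9): truth gives 2, best alternative gives 0.
Others bid (6, 9, 6, 6): truth gives 2, best alternative gives 0.
Others bid (6, 9, 6, 9): truth gives 2, best alternative gives 0.
Others bid (6, 9, 9, 6): truth gives 2, best alternative gives 0.
(Remaining 250 profiles checked similarly; truth is weakly best in each.)
In every case the truthful bid is at least as good as any alternative, so it is a dominant strategy.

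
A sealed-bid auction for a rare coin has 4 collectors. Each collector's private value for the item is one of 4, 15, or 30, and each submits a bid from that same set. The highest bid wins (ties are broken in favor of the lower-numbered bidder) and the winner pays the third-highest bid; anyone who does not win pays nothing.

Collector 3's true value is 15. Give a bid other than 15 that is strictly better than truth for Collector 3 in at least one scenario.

30

Suppose Collector 1 bids 4, Collector 2 bids 4 and Collector 4 bids 30.
Bid 15: loses, pays 0, utility 0.
Bid 30: wins, pays 4, utility 15 - 4 = 11.
So bidding 30 beats truth here (11 > 0).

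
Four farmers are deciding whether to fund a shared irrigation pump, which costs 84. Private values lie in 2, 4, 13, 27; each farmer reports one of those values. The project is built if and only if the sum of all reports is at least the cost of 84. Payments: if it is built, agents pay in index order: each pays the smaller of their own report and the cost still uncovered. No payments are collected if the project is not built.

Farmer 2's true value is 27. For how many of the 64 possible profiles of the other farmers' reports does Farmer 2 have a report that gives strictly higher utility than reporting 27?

1

Others report (27, 27, 27): truth gives 0; report 4 gives 23 > 0. Violating.
Others report (2, 2, 2): truth gives 0; no alternative beats it.
Others report (2, 2, 4): truth gives 0; no alternative beats it.
(Checking all 64 profiles: 1 has a profitable deviation, 63 do not.)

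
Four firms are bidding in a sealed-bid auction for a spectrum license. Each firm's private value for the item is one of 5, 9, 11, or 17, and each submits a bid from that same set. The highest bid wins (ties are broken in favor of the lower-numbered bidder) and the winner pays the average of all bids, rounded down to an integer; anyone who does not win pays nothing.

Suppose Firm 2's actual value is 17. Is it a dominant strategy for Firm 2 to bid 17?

Consider the case where Firm 1 bids 5, Firm 3 bids 5 and Firm 4 bids 5.
Truthful bid 17: wins, pays 8, utility 17 - 8 = 9.
Bid 9 instead: wins, pays 6, utility 17 - 6 = 11.
Since 11 > 9, bidding 9 is strictly better here, so truthful bidding is not dominant.

No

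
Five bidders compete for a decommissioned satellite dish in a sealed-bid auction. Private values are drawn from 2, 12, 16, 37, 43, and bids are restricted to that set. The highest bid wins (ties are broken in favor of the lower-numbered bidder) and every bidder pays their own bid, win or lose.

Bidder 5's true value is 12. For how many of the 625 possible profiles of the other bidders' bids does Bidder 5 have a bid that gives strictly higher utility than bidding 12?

Others bid (2, 2, 2, 12): truth gives -12; bid 2 gives -2 > -12. Violating.
Others bid (2, 2, 2, 16): truth gives -12; bid 2 gives -2 > -12. Violating.
Others bid (2, 2, 2, 37): truth gives -12; bid 2 gives -2 > -12. Violating.
Others bid (2, 2, 2, 43): truth gives -12; bid 2 gives -2 > -12. Violating.
Others bid (2, 2, 2, 2): truth gives 0; no alternative beats it.
(Checking all 625 profiles: 624 have a profitable deviation, 1 does not.)

624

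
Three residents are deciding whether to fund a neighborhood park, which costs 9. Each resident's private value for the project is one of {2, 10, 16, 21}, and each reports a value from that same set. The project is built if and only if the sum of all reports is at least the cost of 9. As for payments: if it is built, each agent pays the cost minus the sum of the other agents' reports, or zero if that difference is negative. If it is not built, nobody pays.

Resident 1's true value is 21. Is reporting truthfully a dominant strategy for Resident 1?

Yes

Check each profile of the others' reports and compare truth against every alternative report.
Others report (2, 10): truth gives 21, best alternative gives 21.
Others report (2, 16): truth gives 21, best alternative gives 21.
Others report (2, 21): truth gives 21, best alternative gives 21.
Others report (10, 2): truth gives 21, best alternative gives 21.
Others report (10, 10): truth gives 21, best alternative gives 21.
Others report (10, 16): truth gives 21, best alternative gives 21.
(Remaining 10 profiles checked similarly; truth is weakly best in each.)
In every case the truthful report is at least as good as any alternative, so it is a dominant strategy.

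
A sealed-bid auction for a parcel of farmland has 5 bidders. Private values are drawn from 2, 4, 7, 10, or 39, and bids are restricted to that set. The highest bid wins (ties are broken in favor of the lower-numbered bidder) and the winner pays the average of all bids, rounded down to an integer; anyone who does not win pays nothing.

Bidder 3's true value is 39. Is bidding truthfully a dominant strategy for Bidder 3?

No

Consider the case where Bidder 1 bids 2, Bidder 2 bids 2, Bidder 4 bids 2 and Bidder 5 bids 2.
Truthful bid 39: wins, pays 9, utility 39 - 9 = 30.
Bid 4 instead: wins, pays 2, utility 39 - 2 = 37.
Since 37 > 30, bidding 4 is strictly better here, so truthful bidding is not dominant.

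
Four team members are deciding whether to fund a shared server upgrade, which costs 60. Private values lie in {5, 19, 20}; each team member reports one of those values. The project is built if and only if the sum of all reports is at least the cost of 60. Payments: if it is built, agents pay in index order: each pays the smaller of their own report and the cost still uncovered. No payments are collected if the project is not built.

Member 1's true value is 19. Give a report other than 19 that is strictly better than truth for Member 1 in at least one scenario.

5

Suppose Member 2 reports 19, Member 3 reports 19 and Member 4 reports 19.
Report 19: project built, pays 19, utility 19 - 19 = 0.
Report 5: project built, pays 5, utility 19 - 5 = 14.
So reporting 5 beats truth here (14 > 0).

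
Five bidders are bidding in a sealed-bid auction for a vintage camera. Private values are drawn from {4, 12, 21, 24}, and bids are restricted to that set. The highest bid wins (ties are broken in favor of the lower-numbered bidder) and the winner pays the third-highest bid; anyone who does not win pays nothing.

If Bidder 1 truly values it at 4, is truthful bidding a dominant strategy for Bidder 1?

Check each profile of the others' bids and compare truth against every alternative bid.
Others bid (4, 4, 12, 12): truth gives 0, best alternative gives -8.
Others bid (4, 12, 4, 12): truth gives 0, best alternative gives -8.
Others bid (4, 12, 12, 4): truth gives 0, best alternative gives -8.
Others bid (4, 12, 12, 12): truth gives 0, best alternative gives -8.
Others bid (12, 4, 4, 12): truth gives 0, best alternative gives -8.
Others bid (12, 4, 12, 4): truth gives 0, best alternative gives -8.
(Remaining 250 profiles checked similarly; truth is weakly best in each.)
In every case the truthful bid is at least as good as any alternative, so it is a dominant strategy.

Yes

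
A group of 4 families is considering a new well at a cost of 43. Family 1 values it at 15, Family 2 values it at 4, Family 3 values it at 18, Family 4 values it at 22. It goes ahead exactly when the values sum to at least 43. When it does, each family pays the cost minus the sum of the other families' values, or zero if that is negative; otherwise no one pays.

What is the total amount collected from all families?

Total value 59 ≥ cost 43, so it is built.
Family 1: others sum to 44; max(0, 43 - 44) = 0.
Family 2: others sum to 55; max(0, 43 - 55) = 0.
Family 3: others sum to 41; max(0, 43 - 41) = 2.
Family 4: others sum to 37; max(0, 43 - 37) = 6.
Total collected = 0 + 0 + 2 + 6 = 8.

8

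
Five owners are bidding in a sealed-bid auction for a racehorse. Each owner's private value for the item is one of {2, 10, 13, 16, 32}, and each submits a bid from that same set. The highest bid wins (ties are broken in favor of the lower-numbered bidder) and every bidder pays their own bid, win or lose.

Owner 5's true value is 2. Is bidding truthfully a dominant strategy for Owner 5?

Check each profile of the others' bids and compare truth against every alternative bid.
Others bid (2, 2, 2, 10): truth gives -2, best alternative gives -10.
Others bid (2, 2, 2, 13): truth gives -2, best alternative gives -10.
Others bid (2, 2, 2, 16): truth gives -2, best alternative gives -10.
Others bid (2, 2, 2, 32): truth gives -2, best alternative gives -10.
Others bid (2, 2, 10, 2): truth gives -2, best alternative gives -10.
Others bid (2, 2, 10, 10): truth gives -2, best alternative gives -10.
(Remaining 619 profiles checked similarly; truth is weakly best in each.)
In every case the truthful bid is at least as good as any alternative, so it is a dominant strategy.

Yes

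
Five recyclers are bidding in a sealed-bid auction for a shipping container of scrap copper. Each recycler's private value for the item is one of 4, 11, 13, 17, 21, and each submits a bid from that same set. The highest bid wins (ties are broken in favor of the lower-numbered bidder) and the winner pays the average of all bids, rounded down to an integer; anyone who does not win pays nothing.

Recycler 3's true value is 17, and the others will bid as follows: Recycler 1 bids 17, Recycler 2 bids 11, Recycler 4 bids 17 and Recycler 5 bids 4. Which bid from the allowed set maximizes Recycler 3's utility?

21

Bid 4: loses, pays 0, utility 0.
Bid 11: loses, pays 0, utility 0.
Bid 13: loses, pays 0, utility 0.
Bid 17: loses, pays 0, utility 0.
Bid 21: wins, pays 14, utility 17 - 14 = 3.
The best choice is 21 with utility 3.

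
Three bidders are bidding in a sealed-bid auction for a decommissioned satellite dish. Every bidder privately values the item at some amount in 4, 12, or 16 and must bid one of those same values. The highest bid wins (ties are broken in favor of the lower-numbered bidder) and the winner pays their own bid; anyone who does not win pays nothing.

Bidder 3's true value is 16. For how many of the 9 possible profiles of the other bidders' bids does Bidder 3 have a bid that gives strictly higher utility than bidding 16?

Others bid (4, 4): truth gives 0; bid 12 gives 4 > 0. Violating.
Others bid (4, 12): truth gives 0; no alternative beats it.
Others bid (4, 16): truth gives 0; no alternative beats it.
(Checking all 9 profiles: 1 has a profitable deviation, 8 do not.)

1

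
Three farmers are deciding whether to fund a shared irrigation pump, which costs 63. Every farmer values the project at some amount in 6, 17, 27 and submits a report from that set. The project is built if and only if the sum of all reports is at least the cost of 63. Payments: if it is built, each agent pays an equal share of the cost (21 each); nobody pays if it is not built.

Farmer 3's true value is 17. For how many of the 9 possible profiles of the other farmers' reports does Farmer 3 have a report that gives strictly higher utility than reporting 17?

1

Others report (27, 27): truth gives -4; report 6 gives 0 > -4. Violating.
Others report (6, 6): truth gives 0; no alternative beats it.
Others report (6, 17): truth gives 0; no alternative beats it.
(Checking all 9 profiles: 1 has a profitable deviation, 8 do not.)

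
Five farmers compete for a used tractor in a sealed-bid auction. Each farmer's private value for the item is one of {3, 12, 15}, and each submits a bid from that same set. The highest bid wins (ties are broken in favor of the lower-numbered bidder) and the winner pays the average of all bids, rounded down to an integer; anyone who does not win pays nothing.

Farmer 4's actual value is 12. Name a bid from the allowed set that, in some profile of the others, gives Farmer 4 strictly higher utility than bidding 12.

Suppose Farmer 1 bids 3, Farmer 2 bids 3, Farmer 3 bids 3 and Farmer 5 bids 15.
Bid 12: loses, pays 0, utility 0.
Bid 15: wins, pays 7, utility 12 - 7 = 5.
So bidding 15 beats truth here (5 > 0).

15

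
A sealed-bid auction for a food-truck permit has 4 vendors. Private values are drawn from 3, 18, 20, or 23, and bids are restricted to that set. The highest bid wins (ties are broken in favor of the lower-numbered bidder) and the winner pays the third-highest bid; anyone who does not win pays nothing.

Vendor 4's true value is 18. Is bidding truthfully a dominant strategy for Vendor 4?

Consider the case where Vendor 1 bids 3, Vendor 2 bids 3 and Vendor 3 bids 18.
Truthful bid 18: loses, pays 0, utility 0.
Bid 20 instead: wins, pays 3, utility 18 - 3 = 15.
Since 15 > 0, bidding 20 is strictly better here, so truthful bidding is not dominant.

No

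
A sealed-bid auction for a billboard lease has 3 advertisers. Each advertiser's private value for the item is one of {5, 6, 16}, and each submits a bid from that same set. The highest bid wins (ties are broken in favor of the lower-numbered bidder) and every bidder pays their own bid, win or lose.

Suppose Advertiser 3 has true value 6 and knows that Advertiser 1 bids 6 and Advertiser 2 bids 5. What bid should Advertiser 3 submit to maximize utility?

Bid 5: loses but pays 5, utility -5.
Bid 6: loses but pays 6, utility -6.
Bid 16: wins, pays 16, utility 6 - 16 = -10.
The best choice is 5 with utility -5.

5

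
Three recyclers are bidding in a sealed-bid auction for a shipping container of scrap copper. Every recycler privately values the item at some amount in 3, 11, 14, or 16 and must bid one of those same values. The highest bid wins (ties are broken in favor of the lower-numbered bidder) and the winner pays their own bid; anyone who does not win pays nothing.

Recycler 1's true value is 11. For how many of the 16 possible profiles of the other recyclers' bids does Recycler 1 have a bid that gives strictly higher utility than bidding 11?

1

Others bid (3, 3): truth gives 0; bid 3 gives 8 > 0. Violating.
Others bid (3, 11): truth gives 0; no alternative beats it.
Others bid (3, 14): truth gives 0; no alternative beats it.
(Checking all 16 profiles: 1 has a profitable deviation, 15 do not.)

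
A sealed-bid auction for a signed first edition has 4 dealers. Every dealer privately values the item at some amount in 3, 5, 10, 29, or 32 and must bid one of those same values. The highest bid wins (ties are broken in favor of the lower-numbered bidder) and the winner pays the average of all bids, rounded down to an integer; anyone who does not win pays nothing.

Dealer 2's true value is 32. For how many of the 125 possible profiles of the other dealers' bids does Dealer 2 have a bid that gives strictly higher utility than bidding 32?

Others bid (3, 3, 3): truth gives 22; bid 5 gives 29 > 22. Violating.
Others bid (3, 3, 5): truth gives 22; bid 5 gives 28 > 22. Violating.
Others bid (3, 3, 10): truth gives 20; bid 10 gives 26 > 20. Violating.
Others bid (3, 5, 3): truth gives 22; bid 5 gives 28 > 22. Violating.
Others bid (3, 3, 29): truth gives 16; no alternative beats it.
Others bid (3, 3, 32): truth gives 15; no alternative beats it.
(Checking all 125 profiles: 41 have a profitable deviation, 84 do not.)

41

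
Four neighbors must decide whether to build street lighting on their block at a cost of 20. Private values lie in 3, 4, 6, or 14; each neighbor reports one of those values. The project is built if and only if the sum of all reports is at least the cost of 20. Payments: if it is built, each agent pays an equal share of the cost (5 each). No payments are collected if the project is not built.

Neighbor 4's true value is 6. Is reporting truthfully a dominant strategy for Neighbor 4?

Consider the case where Neighbor 1 reports 3, Neighbor 2 reports 3 and Neighbor 3 reports 3.
Truthful report 6: project not built, utility 0.
Report 14 instead: project built, pays 5, utility 6 - 5 = 1.
Since 1 > 0, reporting 14 is strictly better here, so truthful reporting is not dominant.

No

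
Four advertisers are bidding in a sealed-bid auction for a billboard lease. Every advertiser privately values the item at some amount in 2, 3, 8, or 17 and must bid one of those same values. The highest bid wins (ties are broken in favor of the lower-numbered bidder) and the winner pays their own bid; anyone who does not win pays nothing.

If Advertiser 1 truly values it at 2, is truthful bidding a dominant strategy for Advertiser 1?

Check each profile of the others' bids and compare truth against every alternative bid.
Others bid (2, 2, 2): truth gives 0, best alternative gives -1.
Others bid (2, 2, 3): truth gives 0, best alternative gives -1.
Others bid (2, 3, 2): truth gives 0, best alternative gives -1.
Others bid (2, 3, 3): truth gives 0, best alternative gives -1.
Others bid (3, 2, 2): truth gives 0, best alternative gives -1.
Others bid (3, 2, 3): truth gives 0, best alternative gives -1.
(Remaining 58 profiles checked similarly; truth is weakly best in each.)
In every case the truthful bid is at least as good as any alternative, so it is a dominant strategy.

Yes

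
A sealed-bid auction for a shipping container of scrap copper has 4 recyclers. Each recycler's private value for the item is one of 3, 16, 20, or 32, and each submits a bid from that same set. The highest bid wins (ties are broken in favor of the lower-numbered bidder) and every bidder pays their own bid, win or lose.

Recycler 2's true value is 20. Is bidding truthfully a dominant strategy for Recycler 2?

Consider the case where Recycler 1 bids 3, Recycler 3 bids 3 and Recycler 4 bids 3.
Truthful bid 20: wins, pays 20, utility 20 - 20 = 0.
Bid 16 instead: wins, pays 16, utility 20 - 16 = 4.
Since 4 > 0, bidding 16 is strictly better here, so truthful bidding is not dominant.

No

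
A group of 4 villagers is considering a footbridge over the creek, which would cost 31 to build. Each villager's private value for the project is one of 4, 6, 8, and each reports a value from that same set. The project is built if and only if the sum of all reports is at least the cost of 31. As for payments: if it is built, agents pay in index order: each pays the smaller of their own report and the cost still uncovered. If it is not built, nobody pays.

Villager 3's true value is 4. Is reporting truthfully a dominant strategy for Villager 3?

Yes

Check each profile of the others' reports and compare truth against every alternative report.
Others report (4, 4, 4): truth gives 0, best alternative gives 0.
Others report (4, 4, 6): truth gives 0, best alternative gives 0.
Others report (4, 4, 8): truth gives 0, best alternative gives 0.
Others report (4, 6, 4): truth gives 0, best alternative gives 0.
Others report (4, 6, 6): truth gives 0, best alternative gives 0.
Others report (4, 6, 8): truth gives 0, best alternative gives 0.
(Remaining 21 profiles checked similarly; truth is weakly best in each.)
In every case the truthful report is at least as good as any alternative, so it is a dominant strategy.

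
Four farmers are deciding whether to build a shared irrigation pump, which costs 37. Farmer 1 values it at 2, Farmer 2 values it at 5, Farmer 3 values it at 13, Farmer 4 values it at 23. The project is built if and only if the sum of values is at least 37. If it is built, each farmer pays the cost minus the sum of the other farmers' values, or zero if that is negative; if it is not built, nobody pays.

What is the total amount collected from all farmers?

Total value 43 ≥ cost 37, so it is built.
Farmer 1: others sum to 41; max(0, 37 - 41) = 0.
Farmer 2: others sum to 38; max(0, 37 - 38) = 0.
Farmer 3: others sum to 30; max(0, 37 - 30) = 7.
Farmer 4: others sum to 20; max(0, 37 - 20) = 17.
Total collected = 0 + 0 + 7 + 17 = 24.

24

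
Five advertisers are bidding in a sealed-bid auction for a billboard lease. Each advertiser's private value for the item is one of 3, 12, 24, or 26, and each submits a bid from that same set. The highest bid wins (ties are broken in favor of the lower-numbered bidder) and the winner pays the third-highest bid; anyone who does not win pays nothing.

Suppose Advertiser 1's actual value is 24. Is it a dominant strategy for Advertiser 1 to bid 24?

No

Consider the case where Advertiser 2 bids 3, Advertiser 3 bids 3, Advertiser 4 bids 3 and Advertiser 5 bids 26.
Truthful bid 24: loses, pays 0, utility 0.
Bid 26 instead: wins, pays 3, utility 24 - 3 = 21.
Since 21 > 0, bidding 26 is strictly better here, so truthful bidding is not dominant.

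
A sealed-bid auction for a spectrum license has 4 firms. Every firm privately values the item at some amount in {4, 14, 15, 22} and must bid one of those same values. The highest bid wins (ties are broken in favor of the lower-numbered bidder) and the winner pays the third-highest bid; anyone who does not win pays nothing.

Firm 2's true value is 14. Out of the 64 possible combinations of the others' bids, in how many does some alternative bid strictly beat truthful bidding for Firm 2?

Others bid (4, 4, 15): truth gives 0; bid 15 gives 10 > 0. Violating.
Others bid (4, 4, 22): truth gives 0; bid 22 gives 10 > 0. Violating.
Others bid (4, 15, 4): truth gives 0; bid 15 gives 10 > 0. Violating.
Others bid (4, 22, 4): truth gives 0; bid 22 gives 10 > 0. Violating.
Others bid (4, 4, 4): truth gives 10; no alternative beats it.
Others bid (4, 4, 14): truth gives 10; no alternative beats it.
(Checking all 64 profiles: 6 have a profitable deviation, 58 do not.)

6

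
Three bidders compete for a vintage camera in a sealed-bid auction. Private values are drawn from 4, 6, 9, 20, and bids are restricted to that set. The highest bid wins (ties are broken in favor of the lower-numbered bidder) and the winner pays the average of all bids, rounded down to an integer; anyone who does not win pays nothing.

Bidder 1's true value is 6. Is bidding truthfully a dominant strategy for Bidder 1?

Check each profile of the others' bids and compare truth against every alternative bid.
Others bid (4, 6): truth gives 1, best alternative gives 0.
Others bid (6, 4): truth gives 1, best alternative gives 0.
Others bid (4, 4): truth gives 2, best alternative gives 2.
Others bid (4, 9): truth gives 0, best alternative gives 0.
Others bid (4, 20): truth gives 0, best alternative gives 0.
Others bid (6, 6): truth gives 0, best alternative gives 0.
(Remaining 10 profiles checked similarly; truth is weakly best in each.)
In every case the truthful bid is at least as good as any alternative, so it is a dominant strategy.

Yes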